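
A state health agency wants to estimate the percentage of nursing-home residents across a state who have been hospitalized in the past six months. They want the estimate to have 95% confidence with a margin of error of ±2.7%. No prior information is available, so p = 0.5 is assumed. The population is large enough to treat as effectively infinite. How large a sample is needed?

1318

For 95% confidence, z = 1.960.
With p = 0.5, p(1−p) = 0.25.
n = z²·p(1−p)/E² = 1.960² × 0.2500 / 0.027² = 3.8416 × 0.2500 / 0.000729 ≈ 1317.42.
Rounding up gives n = 1318.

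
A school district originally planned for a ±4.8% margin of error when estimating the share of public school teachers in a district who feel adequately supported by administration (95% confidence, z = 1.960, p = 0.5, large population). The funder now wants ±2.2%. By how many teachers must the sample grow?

1568

At ±4.8%: n = 1.960² × 0.2500 / 0.048² ≈ 416.84 → 417.
At ±2.2%: n = 1.960² × 0.2500 / 0.022² ≈ 1984.30 → 1985.
Additional respondents: 1985 − 417 = 1568.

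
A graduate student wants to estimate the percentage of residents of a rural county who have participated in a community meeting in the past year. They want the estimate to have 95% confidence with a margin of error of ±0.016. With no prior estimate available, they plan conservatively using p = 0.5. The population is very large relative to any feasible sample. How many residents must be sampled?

3752

For 95% confidence, z = 1.960.
With p = 0.5, p(1−p) = 0.25.
n = z²·p(1−p)/E² = 1.960² × 0.2500 / 0.016² = 3.8416 × 0.2500 / 0.000256 ≈ 3751.56.
Rounding up gives n = 3752.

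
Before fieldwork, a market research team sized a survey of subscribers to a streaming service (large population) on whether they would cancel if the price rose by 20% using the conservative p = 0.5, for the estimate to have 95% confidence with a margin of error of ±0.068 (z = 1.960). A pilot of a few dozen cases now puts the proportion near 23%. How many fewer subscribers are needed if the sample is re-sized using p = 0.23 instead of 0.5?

60

Conservative (p = 0.5): n = 1.960² × 0.25 / 0.068² ≈ 207.70 → 208.
Using p = 0.23: p(1−p) = 0.1771, so n = 1.960² × 0.1771 / 0.068² ≈ 147.13 → 148.
Reduction: 208 − 148 = 60.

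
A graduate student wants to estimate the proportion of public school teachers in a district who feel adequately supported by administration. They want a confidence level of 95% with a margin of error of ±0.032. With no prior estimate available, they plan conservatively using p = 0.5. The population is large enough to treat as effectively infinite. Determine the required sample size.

For 95% confidence, z = 1.96.
With p = 0.5, p(1−p) = 0.25.
n = z²·p(1−p)/E² = 1.96² × 0.2500 / 0.032² = 3.8416 × 0.2500 / 0.001024 ≈ 937.89.
Rounding up gives n = 938.

938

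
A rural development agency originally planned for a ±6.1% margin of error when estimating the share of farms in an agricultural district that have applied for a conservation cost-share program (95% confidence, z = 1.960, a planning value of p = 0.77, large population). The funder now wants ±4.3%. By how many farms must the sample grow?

At ±6.1%: n = 1.960² × 0.1771 / 0.061² ≈ 182.84 → 183.
At ±4.3%: n = 1.960² × 0.1771 / 0.043² ≈ 367.95 → 368.
Additional respondents: 368 − 183 = 185.

185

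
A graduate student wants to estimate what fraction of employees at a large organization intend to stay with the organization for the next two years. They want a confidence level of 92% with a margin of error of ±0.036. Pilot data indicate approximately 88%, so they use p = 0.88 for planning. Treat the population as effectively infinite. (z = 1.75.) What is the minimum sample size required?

250

With p = 0.88, p(1−p) = 0.1056.
n = z²·p(1−p)/E² = 1.75² × 0.1056 / 0.036² = 3.0625 × 0.1056 / 0.001296 ≈ 249.54.
Rounding up gives n = 250.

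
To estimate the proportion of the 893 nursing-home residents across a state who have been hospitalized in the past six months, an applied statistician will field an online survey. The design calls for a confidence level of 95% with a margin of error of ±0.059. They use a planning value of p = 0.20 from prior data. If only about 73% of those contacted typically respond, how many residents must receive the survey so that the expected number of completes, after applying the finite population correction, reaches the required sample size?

For 95% confidence, z = 1.96.
Completed interviews needed (unadjusted): n₀ = 1.96² × 0.1600 / 0.059² ≈ 176.57 → 177.
FPC for N = 893: n = 177 / (1 + 176/893) = 177 / 1.1971 ≈ 147.86 → 148.
At a 73% response rate, contacts needed = 148 / 0.73 ≈ 202.74 → 203.

203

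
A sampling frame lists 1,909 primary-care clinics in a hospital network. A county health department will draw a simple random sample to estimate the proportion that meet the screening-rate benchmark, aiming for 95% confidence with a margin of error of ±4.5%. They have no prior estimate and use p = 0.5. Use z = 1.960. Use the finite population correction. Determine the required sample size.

381

Unadjusted: n₀ = 1.960² × 0.50 × 0.50 / 0.045² ≈ 474.27, so n₀ = 475.
Finite population correction with N = 1,909: n = n₀ / (1 + (n₀−1)/N) = 475 / (1 + 474/1909) = 475 / 1.2483 ≈ 380.52.
Rounding up, n = 381.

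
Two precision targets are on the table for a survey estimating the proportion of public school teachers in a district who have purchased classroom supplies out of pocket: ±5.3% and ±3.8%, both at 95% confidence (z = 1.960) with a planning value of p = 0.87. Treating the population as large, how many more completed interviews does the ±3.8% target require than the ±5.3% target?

At ±5.3%: n = 1.960² × 0.1131 / 0.053² ≈ 154.68 → 155.
At ±3.8%: n = 1.960² × 0.1131 / 0.038² ≈ 300.89 → 301.
Additional respondents: 301 − 155 = 146.

146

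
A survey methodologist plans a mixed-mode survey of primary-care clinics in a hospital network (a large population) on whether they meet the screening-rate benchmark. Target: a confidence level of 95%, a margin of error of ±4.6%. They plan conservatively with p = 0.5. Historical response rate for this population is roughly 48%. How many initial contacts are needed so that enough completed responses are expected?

946

For 95% confidence, z = 1.960.
Completed interviews needed: n₀ = 1.960² × 0.2500 / 0.046² ≈ 453.88 → 454.
At a 48% response rate, contacts needed = 454 / 0.48 ≈ 945.83 → 946.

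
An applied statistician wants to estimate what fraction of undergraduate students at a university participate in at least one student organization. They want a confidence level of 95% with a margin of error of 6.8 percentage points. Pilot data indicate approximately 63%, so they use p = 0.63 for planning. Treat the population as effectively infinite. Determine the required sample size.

194

For 95% confidence, z = 1.96.
With p = 0.63, p(1−p) = 0.2331.
n = z²·p(1−p)/E² = 1.96² × 0.2331 / 0.068² = 3.8416 × 0.2331 / 0.004624 ≈ 193.66.
Rounding up gives n = 194.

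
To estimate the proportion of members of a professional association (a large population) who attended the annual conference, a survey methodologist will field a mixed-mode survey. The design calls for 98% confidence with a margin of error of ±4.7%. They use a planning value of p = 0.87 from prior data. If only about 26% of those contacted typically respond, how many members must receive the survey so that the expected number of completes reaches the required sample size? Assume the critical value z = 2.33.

Completed interviews needed: n₀ = 2.33² × 0.1131 / 0.047² ≈ 277.96 → 278.
At a 26% response rate, contacts needed = 278 / 0.26 ≈ 1069.23 → 1070.

1070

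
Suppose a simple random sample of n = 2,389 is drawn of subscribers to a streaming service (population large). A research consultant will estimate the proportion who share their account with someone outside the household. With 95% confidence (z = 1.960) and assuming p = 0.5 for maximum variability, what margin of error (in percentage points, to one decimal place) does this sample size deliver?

SE(p̂) = √[p(1−p)/n] = √[0.2500/2389] = 0.01023.
E = z × SE = 1.960 × 0.01023 = 0.02005, or 2.0 percentage points.

2.0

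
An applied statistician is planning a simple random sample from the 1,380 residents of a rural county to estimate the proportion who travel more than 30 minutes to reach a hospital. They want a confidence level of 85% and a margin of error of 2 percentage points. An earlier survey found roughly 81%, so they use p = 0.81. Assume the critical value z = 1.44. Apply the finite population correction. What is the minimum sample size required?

506

Unadjusted: n₀ = 1.44² × 0.81 × 0.19 / 0.020² ≈ 797.82, so n₀ = 798.
Finite population correction with N = 1,380: n = n₀ / (1 + (n₀−1)/N) = 798 / (1 + 797/1380) = 798 / 1.5775 ≈ 505.85.
Rounding up, n = 506.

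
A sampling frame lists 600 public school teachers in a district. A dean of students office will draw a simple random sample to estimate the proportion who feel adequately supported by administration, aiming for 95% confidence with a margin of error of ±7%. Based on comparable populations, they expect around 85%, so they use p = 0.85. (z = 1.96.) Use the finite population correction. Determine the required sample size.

Unadjusted: n₀ = 1.96² × 0.85 × 0.15 / 0.070² ≈ 99.96, so n₀ = 100.
Finite population correction with N = 600: n = n₀ / (1 + (n₀−1)/N) = 100 / (1 + 99/600) = 100 / 1.1650 ≈ 85.84.
Rounding up, n = 86.

86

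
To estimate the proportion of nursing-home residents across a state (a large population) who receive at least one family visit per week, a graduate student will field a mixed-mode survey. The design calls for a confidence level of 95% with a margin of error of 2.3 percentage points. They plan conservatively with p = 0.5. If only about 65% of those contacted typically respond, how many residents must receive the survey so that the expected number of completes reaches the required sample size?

2794

For 95% confidence, z = 1.96.
Completed interviews needed: n₀ = 1.96² × 0.2500 / 0.023² ≈ 1815.50 → 1816.
At a 65% response rate, contacts needed = 1816 / 0.65 ≈ 2793.85 → 2794.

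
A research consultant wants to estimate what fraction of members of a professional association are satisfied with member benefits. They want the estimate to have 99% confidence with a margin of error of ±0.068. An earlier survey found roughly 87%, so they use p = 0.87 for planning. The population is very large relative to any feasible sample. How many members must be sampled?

163

For 99% confidence, z = 2.58.
With p = 0.87, p(1−p) = 0.1131.
n = z²·p(1−p)/E² = 2.58² × 0.1131 / 0.068² = 6.6564 × 0.1131 / 0.004624 ≈ 162.81.
Rounding up gives n = 163.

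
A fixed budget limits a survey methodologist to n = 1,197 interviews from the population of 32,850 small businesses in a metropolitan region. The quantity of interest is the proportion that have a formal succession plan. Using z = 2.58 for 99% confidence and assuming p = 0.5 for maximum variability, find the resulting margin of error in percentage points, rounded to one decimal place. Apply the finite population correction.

Finite-population factor: (N−n)/(N−1) = (32850−1197)/(32850−1) = 0.9636.
SE(p̂) = √[p(1−p)/n · (N−n)/(N−1)] = √[0.2500/1197 × 0.9636] = 0.01419.
E = z × SE = 2.58 × 0.01419 = 0.03660 ≈ 3.7 percentage points.

3.7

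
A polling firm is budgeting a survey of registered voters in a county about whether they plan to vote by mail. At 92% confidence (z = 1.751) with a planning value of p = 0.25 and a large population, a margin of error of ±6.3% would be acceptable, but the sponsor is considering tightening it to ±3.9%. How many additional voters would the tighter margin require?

At ±6.3%: n = 1.751² × 0.1875 / 0.063² ≈ 144.84 → 145.
At ±3.9%: n = 1.751² × 0.1875 / 0.039² ≈ 377.96 → 378.
Additional respondents: 378 − 145 = 233.

233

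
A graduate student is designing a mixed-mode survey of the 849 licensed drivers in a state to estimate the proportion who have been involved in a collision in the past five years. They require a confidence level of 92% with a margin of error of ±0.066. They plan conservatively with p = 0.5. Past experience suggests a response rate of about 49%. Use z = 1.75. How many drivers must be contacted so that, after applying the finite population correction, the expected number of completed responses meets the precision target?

298

Completed interviews needed (unadjusted): n₀ = 1.75² × 0.2500 / 0.066² ≈ 175.76 → 176.
FPC for N = 849: n = 176 / (1 + 175/849) = 176 / 1.2061 ≈ 145.92 → 146.
At a 49% response rate, contacts needed = 146 / 0.49 ≈ 297.96 → 298.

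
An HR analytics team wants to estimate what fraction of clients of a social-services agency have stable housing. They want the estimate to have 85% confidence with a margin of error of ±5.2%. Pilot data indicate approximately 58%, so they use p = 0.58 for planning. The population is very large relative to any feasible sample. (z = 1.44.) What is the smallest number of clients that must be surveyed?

With p = 0.58, p(1−p) = 0.2436.
n = z²·p(1−p)/E² = 1.44² × 0.2436 / 0.052² = 2.0736 × 0.2436 / 0.002704 ≈ 186.81.
Rounding up gives n = 187.

187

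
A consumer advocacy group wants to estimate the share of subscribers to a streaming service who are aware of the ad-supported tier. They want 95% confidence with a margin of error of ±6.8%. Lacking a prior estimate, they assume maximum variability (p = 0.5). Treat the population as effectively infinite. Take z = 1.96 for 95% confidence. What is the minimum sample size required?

With p = 0.5, p(1−p) = 0.25.
n = z²·p(1−p)/E² = 1.96² × 0.2500 / 0.068² = 3.8416 × 0.2500 / 0.004624 ≈ 207.70.
Rounding up gives n = 208.

208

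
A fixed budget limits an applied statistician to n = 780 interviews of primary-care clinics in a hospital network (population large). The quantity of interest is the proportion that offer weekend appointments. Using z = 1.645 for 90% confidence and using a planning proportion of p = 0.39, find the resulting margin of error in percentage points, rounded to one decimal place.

SE(p̂) = √[p(1−p)/n] = √[0.2379/780] = 0.01746.
E = z × SE = 1.645 × 0.01746 = 0.02873, or 2.9 percentage points.

2.9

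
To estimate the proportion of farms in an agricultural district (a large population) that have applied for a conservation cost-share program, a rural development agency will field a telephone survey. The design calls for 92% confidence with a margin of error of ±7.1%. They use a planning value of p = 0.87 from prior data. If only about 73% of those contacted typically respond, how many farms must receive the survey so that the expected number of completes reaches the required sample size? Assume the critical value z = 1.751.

95

Completed interviews needed: n₀ = 1.751² × 0.1131 / 0.071² ≈ 68.79 → 69.
At a 73% response rate, contacts needed = 69 / 0.73 ≈ 94.52 → 95.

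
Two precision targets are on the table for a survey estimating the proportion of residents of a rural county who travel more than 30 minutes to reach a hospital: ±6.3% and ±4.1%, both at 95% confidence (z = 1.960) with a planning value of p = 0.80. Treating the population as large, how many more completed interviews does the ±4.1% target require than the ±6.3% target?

211

At ±6.3%: n = 1.960² × 0.1600 / 0.063² ≈ 154.86 → 155.
At ±4.1%: n = 1.960² × 0.1600 / 0.041² ≈ 365.65 → 366.
Additional respondents: 366 − 155 = 211.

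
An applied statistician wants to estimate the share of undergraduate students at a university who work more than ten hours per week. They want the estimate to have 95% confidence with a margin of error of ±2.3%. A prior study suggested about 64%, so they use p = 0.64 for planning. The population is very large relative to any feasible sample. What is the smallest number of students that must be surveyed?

1674

For 95% confidence, z = 1.960.
With p = 0.64, p(1−p) = 0.2304.
n = z²·p(1−p)/E² = 1.960² × 0.2304 / 0.023² = 3.8416 × 0.2304 / 0.000529 ≈ 1673.17.
Rounding up gives n = 1674.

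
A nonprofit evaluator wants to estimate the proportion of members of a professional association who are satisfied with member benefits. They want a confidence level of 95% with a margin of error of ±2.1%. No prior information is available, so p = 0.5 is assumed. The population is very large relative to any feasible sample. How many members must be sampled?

2178

For 95% confidence, z = 1.96.
With p = 0.5, p(1−p) = 0.25.
n = z²·p(1−p)/E² = 1.96² × 0.2500 / 0.021² = 3.8416 × 0.2500 / 0.000441 ≈ 2177.78.
Rounding up gives n = 2178.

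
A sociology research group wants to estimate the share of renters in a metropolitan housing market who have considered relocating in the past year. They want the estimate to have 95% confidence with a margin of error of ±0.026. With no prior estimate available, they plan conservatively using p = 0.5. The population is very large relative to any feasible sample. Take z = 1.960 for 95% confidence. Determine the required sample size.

With p = 0.5, p(1−p) = 0.25.
n = z²·p(1−p)/E² = 1.960² × 0.2500 / 0.026² = 3.8416 × 0.2500 / 0.000676 ≈ 1420.71.
Rounding up gives n = 1421.

1421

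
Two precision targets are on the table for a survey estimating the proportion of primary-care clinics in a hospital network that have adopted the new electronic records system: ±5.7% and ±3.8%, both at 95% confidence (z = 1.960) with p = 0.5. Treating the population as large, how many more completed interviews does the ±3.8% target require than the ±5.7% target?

370

At ±5.7%: n = 1.960² × 0.2500 / 0.057² ≈ 295.60 → 296.
At ±3.8%: n = 1.960² × 0.2500 / 0.038² ≈ 665.10 → 666.
Additional respondents: 666 − 296 = 370.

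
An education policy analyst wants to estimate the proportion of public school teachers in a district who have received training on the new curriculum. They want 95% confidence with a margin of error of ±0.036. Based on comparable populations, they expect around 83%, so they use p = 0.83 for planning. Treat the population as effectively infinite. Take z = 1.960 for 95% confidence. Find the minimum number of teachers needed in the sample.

419

With p = 0.83, p(1−p) = 0.1411.
n = z²·p(1−p)/E² = 1.960² × 0.1411 / 0.036² = 3.8416 × 0.1411 / 0.001296 ≈ 418.25.
Rounding up gives n = 419.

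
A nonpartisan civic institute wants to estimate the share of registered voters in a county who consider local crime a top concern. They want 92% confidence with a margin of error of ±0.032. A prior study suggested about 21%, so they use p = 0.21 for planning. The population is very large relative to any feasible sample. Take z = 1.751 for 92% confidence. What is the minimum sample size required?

497

With p = 0.21, p(1−p) = 0.1659.
n = z²·p(1−p)/E² = 1.751² × 0.1659 / 0.032² = 3.0660 × 0.1659 / 0.001024 ≈ 496.73.
Rounding up gives n = 497.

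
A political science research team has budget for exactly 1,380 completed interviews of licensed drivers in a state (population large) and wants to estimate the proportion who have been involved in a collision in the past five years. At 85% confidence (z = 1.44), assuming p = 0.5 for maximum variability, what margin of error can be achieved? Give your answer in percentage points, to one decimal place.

1.9

SE(p̂) = √[p(1−p)/n] = √[0.2500/1380] = 0.01346.
E = z × SE = 1.44 × 0.01346 = 0.01938, or 1.9 percentage points.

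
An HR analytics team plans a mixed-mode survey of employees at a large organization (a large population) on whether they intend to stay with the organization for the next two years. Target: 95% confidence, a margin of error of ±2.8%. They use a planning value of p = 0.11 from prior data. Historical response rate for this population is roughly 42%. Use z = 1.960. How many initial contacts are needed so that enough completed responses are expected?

Completed interviews needed: n₀ = 1.960² × 0.0979 / 0.028² ≈ 479.71 → 480.
At a 42% response rate, contacts needed = 480 / 0.42 ≈ 1142.86 → 1143.

1143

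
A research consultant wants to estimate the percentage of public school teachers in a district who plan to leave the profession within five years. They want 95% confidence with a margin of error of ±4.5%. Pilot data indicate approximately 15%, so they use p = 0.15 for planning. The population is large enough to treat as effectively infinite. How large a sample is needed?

242

For 95% confidence, z = 1.96.
With p = 0.15, p(1−p) = 0.1275.
n = z²·p(1−p)/E² = 1.96² × 0.1275 / 0.045² = 3.8416 × 0.1275 / 0.002025 ≈ 241.88.
Rounding up gives n = 242.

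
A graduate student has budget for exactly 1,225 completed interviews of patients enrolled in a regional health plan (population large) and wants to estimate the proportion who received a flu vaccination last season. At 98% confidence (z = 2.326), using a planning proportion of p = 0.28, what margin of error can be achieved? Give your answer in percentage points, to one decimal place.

SE(p̂) = √[p(1−p)/n] = √[0.2016/1225] = 0.01283.
E = z × SE = 2.326 × 0.01283 = 0.02984, or 3.0 percentage points.

3.0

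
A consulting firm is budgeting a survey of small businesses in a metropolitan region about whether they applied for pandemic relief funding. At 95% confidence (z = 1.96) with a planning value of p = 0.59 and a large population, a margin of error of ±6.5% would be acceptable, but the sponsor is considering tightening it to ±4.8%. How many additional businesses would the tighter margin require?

At ±6.5%: n = 1.96² × 0.2419 / 0.065² ≈ 219.95 → 220.
At ±4.8%: n = 1.96² × 0.2419 / 0.048² ≈ 403.33 → 404.
Additional respondents: 404 − 220 = 184.

184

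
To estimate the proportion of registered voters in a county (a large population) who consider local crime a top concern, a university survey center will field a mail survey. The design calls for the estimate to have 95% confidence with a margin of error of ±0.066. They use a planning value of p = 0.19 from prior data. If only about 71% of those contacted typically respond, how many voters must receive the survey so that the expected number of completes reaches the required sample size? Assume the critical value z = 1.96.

Completed interviews needed: n₀ = 1.96² × 0.1539 / 0.066² ≈ 135.73 → 136.
At a 71% response rate, contacts needed = 136 / 0.71 ≈ 191.55 → 192.

192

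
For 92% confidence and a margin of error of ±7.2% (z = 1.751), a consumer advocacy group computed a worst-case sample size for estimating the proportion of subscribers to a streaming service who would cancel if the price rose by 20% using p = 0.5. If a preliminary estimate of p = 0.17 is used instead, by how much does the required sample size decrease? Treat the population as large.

64

Conservative (p = 0.5): n = 1.751² × 0.25 / 0.072² ≈ 147.86 → 148.
Using p = 0.17: p(1−p) = 0.1411, so n = 1.751² × 0.1411 / 0.072² ≈ 83.45 → 84.
Reduction: 148 − 84 = 64.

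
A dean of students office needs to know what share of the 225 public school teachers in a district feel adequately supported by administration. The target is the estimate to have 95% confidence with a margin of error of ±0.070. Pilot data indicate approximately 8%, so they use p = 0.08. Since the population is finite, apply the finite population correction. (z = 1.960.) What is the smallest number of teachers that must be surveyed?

Unadjusted: n₀ = 1.960² × 0.08 × 0.92 / 0.070² ≈ 57.70, so n₀ = 58.
Finite population correction with N = 225: n = n₀ / (1 + (n₀−1)/N) = 58 / (1 + 57/225) = 58 / 1.2533 ≈ 46.28.
Rounding up, n = 47.

47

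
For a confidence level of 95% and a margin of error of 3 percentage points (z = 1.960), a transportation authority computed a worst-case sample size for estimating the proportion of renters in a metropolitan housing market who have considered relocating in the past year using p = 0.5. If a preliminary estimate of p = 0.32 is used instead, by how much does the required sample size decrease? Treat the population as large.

139

Conservative (p = 0.5): n = 1.960² × 0.25 / 0.030² ≈ 1067.11 → 1068.
Using p = 0.32: p(1−p) = 0.2176, so n = 1.960² × 0.2176 / 0.030² ≈ 928.81 → 929.
Reduction: 1068 − 929 = 139.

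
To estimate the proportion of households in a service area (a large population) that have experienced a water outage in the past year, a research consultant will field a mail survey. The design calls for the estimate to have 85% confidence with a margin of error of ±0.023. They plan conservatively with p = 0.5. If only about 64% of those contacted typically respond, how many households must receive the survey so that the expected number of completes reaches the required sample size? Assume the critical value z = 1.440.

1532

Completed interviews needed: n₀ = 1.440² × 0.2500 / 0.023² ≈ 979.96 → 980.
At a 64% response rate, contacts needed = 980 / 0.64 ≈ 1531.25 → 1532.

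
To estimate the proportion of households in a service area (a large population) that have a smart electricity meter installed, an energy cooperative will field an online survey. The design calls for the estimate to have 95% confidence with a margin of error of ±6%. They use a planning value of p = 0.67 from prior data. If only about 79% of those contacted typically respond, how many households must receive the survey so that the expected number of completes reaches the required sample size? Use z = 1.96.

299

Completed interviews needed: n₀ = 1.96² × 0.2211 / 0.060² ≈ 235.94 → 236.
At a 79% response rate, contacts needed = 236 / 0.79 ≈ 298.73 → 299.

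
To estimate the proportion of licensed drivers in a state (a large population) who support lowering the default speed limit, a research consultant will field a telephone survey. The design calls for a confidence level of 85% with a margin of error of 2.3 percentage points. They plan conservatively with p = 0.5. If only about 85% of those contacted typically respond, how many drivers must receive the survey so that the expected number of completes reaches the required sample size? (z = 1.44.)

1153

Completed interviews needed: n₀ = 1.44² × 0.2500 / 0.023² ≈ 979.96 → 980.
At an 85% response rate, contacts needed = 980 / 0.85 ≈ 1152.94 → 1153.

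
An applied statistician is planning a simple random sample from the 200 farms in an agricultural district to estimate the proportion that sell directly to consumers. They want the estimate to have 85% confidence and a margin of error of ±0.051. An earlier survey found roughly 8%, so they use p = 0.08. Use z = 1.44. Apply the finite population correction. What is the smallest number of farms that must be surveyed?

Unadjusted: n₀ = 1.44² × 0.08 × 0.92 / 0.051² ≈ 58.68, so n₀ = 59.
Finite population correction with N = 200: n = n₀ / (1 + (n₀−1)/N) = 59 / (1 + 58/200) = 59 / 1.2900 ≈ 45.74.
Rounding up, n = 46.

46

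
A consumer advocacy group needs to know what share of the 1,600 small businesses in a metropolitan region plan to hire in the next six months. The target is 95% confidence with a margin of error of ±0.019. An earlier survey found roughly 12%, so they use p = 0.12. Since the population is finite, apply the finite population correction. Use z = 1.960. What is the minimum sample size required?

661

Unadjusted: n₀ = 1.960² × 0.12 × 0.88 / 0.019² ≈ 1123.75, so n₀ = 1124.
Finite population correction with N = 1,600: n = n₀ / (1 + (n₀−1)/N) = 1124 / (1 + 1123/1600) = 1124 / 1.7019 ≈ 660.45.
Rounding up, n = 661.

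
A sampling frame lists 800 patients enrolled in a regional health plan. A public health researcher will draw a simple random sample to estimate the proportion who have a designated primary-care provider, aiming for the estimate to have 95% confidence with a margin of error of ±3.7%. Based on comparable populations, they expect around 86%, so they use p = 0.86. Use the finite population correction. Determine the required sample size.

238

For 95% confidence, z = 1.960.
Unadjusted: n₀ = 1.960² × 0.86 × 0.14 / 0.037² ≈ 337.86, so n₀ = 338.
Finite population correction with N = 800: n = n₀ / (1 + (n₀−1)/N) = 338 / (1 + 337/800) = 338 / 1.4213 ≈ 237.82.
Rounding up, n = 238.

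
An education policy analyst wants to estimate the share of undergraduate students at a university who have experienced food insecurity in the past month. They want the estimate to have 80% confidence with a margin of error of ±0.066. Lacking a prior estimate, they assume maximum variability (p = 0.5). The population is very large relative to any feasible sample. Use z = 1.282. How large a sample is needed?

95

With p = 0.5, p(1−p) = 0.25.
n = z²·p(1−p)/E² = 1.282² × 0.2500 / 0.066² = 1.6435 × 0.2500 / 0.004356 ≈ 94.33.
Rounding up gives n = 95.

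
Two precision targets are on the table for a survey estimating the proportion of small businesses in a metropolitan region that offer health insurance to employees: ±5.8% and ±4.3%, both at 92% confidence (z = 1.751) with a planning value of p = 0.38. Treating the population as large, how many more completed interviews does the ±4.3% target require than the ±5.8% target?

176

At ±5.8%: n = 1.751² × 0.2356 / 0.058² ≈ 214.73 → 215.
At ±4.3%: n = 1.751² × 0.2356 / 0.043² ≈ 390.67 → 391.
Additional respondents: 391 − 215 = 176.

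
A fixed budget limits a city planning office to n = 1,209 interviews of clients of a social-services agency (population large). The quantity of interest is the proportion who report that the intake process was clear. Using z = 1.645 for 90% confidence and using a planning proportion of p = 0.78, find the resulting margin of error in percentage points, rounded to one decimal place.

2.0

SE(p̂) = √[p(1−p)/n] = √[0.1716/1209] = 0.01191.
E = z × SE = 1.645 × 0.01191 = 0.01960, or 2.0 percentage points.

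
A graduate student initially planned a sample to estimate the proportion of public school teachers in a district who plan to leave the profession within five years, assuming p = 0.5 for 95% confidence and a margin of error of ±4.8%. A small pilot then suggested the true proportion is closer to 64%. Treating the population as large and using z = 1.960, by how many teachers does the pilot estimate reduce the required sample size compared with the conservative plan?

Conservative (p = 0.5): n = 1.960² × 0.25 / 0.048² ≈ 416.84 → 417.
Using p = 0.64: p(1−p) = 0.2304, so n = 1.960² × 0.2304 / 0.048² ≈ 384.16 → 385.
Reduction: 417 − 385 = 32.

32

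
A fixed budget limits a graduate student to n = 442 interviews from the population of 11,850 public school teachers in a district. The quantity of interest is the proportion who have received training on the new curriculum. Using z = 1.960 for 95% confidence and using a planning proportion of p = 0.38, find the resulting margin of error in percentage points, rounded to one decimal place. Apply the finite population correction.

4.4

Finite-population factor: (N−n)/(N−1) = (11850−442)/(11850−1) = 0.9628.
SE(p̂) = √[p(1−p)/n · (N−n)/(N−1)] = √[0.2356/442 × 0.9628] = 0.02265.
E = z × SE = 1.960 × 0.02265 = 0.04440 ≈ 4.4 percentage points.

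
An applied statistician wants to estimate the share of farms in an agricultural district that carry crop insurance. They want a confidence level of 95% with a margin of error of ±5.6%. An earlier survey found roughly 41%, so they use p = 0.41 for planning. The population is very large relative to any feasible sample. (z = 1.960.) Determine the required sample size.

With p = 0.41, p(1−p) = 0.2419.
n = z²·p(1−p)/E² = 1.960² × 0.2419 / 0.056² = 3.8416 × 0.2419 / 0.003136 ≈ 296.33.
Rounding up gives n = 297.

297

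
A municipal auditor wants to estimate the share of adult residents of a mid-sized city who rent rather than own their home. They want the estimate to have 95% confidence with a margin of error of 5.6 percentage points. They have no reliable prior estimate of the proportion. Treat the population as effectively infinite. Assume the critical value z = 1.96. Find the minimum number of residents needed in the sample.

307

With no prior estimate, use p = 0.5, giving p(1−p) = 0.25.
n = z²·p(1−p)/E² = 1.96² × 0.2500 / 0.056² = 3.8416 × 0.2500 / 0.003136 ≈ 306.25.
Rounding up gives n = 307.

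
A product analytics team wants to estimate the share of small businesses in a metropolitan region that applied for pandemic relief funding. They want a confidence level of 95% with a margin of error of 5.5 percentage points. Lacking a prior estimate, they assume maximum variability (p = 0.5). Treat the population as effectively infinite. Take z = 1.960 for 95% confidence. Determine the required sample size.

318

With p = 0.5, p(1−p) = 0.25.
n = z²·p(1−p)/E² = 1.960² × 0.2500 / 0.055² = 3.8416 × 0.2500 / 0.003025 ≈ 317.49.
Rounding up gives n = 318.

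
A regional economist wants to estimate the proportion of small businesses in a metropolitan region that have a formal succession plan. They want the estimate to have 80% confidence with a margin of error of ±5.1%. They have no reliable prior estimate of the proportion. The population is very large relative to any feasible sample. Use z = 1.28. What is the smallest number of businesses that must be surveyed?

With no prior estimate, use p = 0.5, giving p(1−p) = 0.25.
n = z²·p(1−p)/E² = 1.28² × 0.2500 / 0.051² = 1.6384 × 0.2500 / 0.002601 ≈ 157.48.
Rounding up gives n = 158.

158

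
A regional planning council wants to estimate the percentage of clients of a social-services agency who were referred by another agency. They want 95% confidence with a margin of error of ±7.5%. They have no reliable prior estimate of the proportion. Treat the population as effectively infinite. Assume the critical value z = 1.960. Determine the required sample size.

With no prior estimate, use p = 0.5, giving p(1−p) = 0.25.
n = z²·p(1−p)/E² = 1.960² × 0.2500 / 0.075² = 3.8416 × 0.2500 / 0.005625 ≈ 170.74.
Rounding up gives n = 171.

171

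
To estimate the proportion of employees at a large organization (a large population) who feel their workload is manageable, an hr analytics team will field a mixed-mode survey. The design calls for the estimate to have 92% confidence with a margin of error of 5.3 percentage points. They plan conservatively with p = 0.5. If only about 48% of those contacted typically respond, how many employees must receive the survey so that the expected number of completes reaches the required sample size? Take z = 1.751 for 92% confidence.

Completed interviews needed: n₀ = 1.751² × 0.2500 / 0.053² ≈ 272.87 → 273.
At a 48% response rate, contacts needed = 273 / 0.48 ≈ 568.75 → 569.

569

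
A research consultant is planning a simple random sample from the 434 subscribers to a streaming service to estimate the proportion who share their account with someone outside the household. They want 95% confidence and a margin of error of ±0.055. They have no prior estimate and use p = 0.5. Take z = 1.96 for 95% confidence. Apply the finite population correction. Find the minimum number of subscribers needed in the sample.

184

Unadjusted: n₀ = 1.96² × 0.50 × 0.50 / 0.055² ≈ 317.49, so n₀ = 318.
Finite population correction with N = 434: n = n₀ / (1 + (n₀−1)/N) = 318 / (1 + 317/434) = 318 / 1.7304 ≈ 183.77.
Rounding up, n = 184.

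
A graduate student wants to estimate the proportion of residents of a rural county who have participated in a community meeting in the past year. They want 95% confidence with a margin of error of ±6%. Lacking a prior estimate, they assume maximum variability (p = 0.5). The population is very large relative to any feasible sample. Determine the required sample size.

267

For 95% confidence, z = 1.960.
With p = 0.5, p(1−p) = 0.25.
n = z²·p(1−p)/E² = 1.960² × 0.2500 / 0.060² = 3.8416 × 0.2500 / 0.003600 ≈ 266.78.
Rounding up gives n = 267.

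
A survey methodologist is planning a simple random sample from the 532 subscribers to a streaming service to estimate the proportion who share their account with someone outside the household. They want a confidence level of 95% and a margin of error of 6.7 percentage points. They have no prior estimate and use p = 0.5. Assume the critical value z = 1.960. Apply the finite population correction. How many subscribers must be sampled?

Unadjusted: n₀ = 1.960² × 0.50 × 0.50 / 0.067² ≈ 213.95, so n₀ = 214.
Finite population correction with N = 532: n = n₀ / (1 + (n₀−1)/N) = 214 / (1 + 213/532) = 214 / 1.4004 ≈ 152.82.
Rounding up, n = 153.

153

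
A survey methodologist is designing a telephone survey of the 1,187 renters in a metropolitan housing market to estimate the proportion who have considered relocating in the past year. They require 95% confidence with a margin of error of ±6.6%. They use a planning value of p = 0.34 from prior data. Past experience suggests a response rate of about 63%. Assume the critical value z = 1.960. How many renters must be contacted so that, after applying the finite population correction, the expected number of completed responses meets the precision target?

Completed interviews needed (unadjusted): n₀ = 1.960² × 0.2244 / 0.066² ≈ 197.90 → 198.
FPC for N = 1,187: n = 198 / (1 + 197/1187) = 198 / 1.1660 ≈ 169.82 → 170.
At a 63% response rate, contacts needed = 170 / 0.63 ≈ 269.84 → 270.

270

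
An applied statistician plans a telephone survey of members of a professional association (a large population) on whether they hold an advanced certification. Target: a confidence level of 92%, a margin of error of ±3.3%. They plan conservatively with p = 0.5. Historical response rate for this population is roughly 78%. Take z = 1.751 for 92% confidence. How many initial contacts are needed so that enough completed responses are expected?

903

Completed interviews needed: n₀ = 1.751² × 0.2500 / 0.033² ≈ 703.86 → 704.
At a 78% response rate, contacts needed = 704 / 0.78 ≈ 902.56 → 903.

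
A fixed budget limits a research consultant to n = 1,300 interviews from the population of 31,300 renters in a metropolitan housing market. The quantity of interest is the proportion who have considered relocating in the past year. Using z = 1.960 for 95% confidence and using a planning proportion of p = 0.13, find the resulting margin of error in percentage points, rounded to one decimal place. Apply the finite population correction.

1.8

Finite-population factor: (N−n)/(N−1) = (31300−1300)/(31300−1) = 0.9585.
SE(p̂) = √[p(1−p)/n · (N−n)/(N−1)] = √[0.1131/1300 × 0.9585] = 0.00913.
E = z × SE = 1.960 × 0.00913 = 0.01790 ≈ 1.8 percentage points.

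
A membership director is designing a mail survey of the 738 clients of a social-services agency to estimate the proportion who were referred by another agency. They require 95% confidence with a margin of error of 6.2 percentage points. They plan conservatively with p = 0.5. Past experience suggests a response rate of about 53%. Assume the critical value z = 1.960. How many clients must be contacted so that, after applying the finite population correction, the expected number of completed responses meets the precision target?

353

Completed interviews needed (unadjusted): n₀ = 1.960² × 0.2500 / 0.062² ≈ 249.84 → 250.
FPC for N = 738: n = 250 / (1 + 249/738) = 250 / 1.3374 ≈ 186.93 → 187.
At a 53% response rate, contacts needed = 187 / 0.53 ≈ 352.83 → 353.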